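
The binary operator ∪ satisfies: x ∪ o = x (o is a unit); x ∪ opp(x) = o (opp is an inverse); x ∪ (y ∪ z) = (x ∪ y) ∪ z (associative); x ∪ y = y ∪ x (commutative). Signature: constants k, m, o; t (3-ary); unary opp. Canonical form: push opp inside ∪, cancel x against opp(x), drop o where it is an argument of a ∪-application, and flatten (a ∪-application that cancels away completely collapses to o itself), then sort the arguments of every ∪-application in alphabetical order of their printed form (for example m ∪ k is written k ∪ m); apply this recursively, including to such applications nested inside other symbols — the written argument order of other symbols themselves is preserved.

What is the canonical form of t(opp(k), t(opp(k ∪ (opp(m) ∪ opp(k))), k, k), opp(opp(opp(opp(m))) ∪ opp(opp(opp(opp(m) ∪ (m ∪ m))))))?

Focus inside:  opp(opp(opp(m))) ∪ opp(opp(opp(opp(m) ∪ (m ∪ m))))
Push opp inside:  distribute opp over ∪ and collapse double opp
Collect terms:  opp(m) ∪ opp(m)
Reassemble:  t(opp(k), t(m, k, k), m ∪ m)

Answer: t(opp(k), t(m, k, k), m ∪ m)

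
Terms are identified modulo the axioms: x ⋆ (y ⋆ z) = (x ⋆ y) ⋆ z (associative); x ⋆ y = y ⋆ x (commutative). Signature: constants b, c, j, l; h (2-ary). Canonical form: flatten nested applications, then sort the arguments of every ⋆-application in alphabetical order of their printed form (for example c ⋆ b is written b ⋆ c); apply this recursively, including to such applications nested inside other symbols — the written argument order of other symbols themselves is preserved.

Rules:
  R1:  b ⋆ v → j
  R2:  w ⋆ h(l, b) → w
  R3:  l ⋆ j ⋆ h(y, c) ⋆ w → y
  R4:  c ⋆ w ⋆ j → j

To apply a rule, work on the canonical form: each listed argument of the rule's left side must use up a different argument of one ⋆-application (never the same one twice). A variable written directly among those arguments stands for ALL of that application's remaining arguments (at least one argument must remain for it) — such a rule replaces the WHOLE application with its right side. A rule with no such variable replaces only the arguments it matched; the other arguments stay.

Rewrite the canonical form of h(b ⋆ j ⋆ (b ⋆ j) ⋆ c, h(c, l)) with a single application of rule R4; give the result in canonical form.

Canonical form:  h(b ⋆ b ⋆ c ⋆ j ⋆ j, h(c, l))
R4 matches:  uses c, j;  w := b ⋆ b ⋆ j
The variable takes the whole remainder — replace the entire application.
Result:  h(j, h(c, l))

Answer: h(j, h(c, l))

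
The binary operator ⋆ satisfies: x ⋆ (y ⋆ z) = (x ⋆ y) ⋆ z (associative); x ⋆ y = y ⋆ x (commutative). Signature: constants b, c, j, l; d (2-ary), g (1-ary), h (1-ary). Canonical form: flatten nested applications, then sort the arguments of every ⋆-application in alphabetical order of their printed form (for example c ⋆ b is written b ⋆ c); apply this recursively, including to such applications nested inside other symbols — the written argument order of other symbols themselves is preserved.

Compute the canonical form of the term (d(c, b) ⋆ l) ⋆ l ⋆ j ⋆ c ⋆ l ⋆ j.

Un-nest:  d(c, b) ⋆ l ⋆ l ⋆ j ⋆ c ⋆ l ⋆ j
Sort arguments:  c ⋆ d(c, b) ⋆ j ⋆ j ⋆ l ⋆ l ⋆ l

Answer: c ⋆ d(c, b) ⋆ j ⋆ j ⋆ l ⋆ l ⋆ l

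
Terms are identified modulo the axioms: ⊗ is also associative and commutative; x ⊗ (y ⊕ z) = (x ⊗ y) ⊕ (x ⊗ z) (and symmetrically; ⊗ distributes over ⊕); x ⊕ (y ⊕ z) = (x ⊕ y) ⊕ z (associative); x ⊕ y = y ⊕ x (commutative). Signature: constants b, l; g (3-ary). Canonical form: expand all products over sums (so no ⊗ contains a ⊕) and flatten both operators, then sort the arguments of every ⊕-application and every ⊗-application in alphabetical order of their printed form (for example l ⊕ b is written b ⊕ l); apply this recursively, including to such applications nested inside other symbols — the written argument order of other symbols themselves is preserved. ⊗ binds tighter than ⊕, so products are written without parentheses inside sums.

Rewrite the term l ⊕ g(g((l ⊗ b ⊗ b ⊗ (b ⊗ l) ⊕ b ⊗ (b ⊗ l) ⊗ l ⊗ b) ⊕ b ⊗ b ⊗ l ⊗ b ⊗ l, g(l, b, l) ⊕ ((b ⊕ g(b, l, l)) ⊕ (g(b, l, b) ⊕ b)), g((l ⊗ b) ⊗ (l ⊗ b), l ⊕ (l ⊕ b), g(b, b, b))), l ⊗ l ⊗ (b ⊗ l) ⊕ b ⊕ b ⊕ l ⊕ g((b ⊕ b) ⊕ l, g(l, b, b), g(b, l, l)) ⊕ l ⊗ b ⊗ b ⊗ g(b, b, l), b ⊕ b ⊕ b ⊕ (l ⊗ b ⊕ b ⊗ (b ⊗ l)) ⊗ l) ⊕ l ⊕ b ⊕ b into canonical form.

Answer: b ⊕ b ⊕ g(g(b ⊗ b ⊗ b ⊗ l ⊗ l ⊕ b ⊗ b ⊗ b ⊗ l ⊗ l ⊕ b ⊗ b ⊗ b ⊗ l ⊗ l, b ⊕ b ⊕ g(b, l, b) ⊕ g(b, l, l) ⊕ g(l, b, l), g(b ⊗ b ⊗ l ⊗ l, b ⊕ l ⊕ l, g(b, b, b))), b ⊕ b ⊕ b ⊗ b ⊗ g(b, b, l) ⊗ l ⊕ b ⊗ l ⊗ l ⊗ l ⊕ g(b ⊕ b ⊕ l, g(l, b, b), g(b, l, l)) ⊕ l, b ⊕ b ⊕ b ⊕ b ⊗ b ⊗ l ⊗ l ⊕ b ⊗ l ⊗ l) ⊕ l ⊕ l

Derivation:
Expand products over sums:  l ⊕ g(g(b ⊗ b ⊗ b ⊗ l ⊗ l ⊕ b ⊗ b ⊗ b ⊗ l ⊗ l ⊕ b ⊗ b ⊗ b ⊗ l ⊗ l, b ⊕ b ⊕ g(b, l, b) ⊕ g(b, l, l) ⊕ g(l, b, l), g(b ⊗ b ⊗ l ⊗ l, b ⊕ l ⊕ l, g(b, b, b))), b ⊕ b ⊕ b ⊗ b ⊗ g(b, b, l) ⊗ l ⊕ b ⊗ l ⊗ l ⊗ l ⊕ g(b ⊕ b ⊕ l, g(l, b, b), g(b, l, l)) ⊕ l, b ⊕ b ⊕ b ⊕ b ⊗ b ⊗ l ⊗ l ⊕ b ⊗ l ⊗ l) ⊕ l ⊕ b ⊕ b
Sort arguments:  b ⊕ b ⊕ g(g(b ⊗ b ⊗ b ⊗ l ⊗ l ⊕ b ⊗ b ⊗ b ⊗ l ⊗ l ⊕ b ⊗ b ⊗ b ⊗ l ⊗ l, b ⊕ b ⊕ g(b, l, b) ⊕ g(b, l, l) ⊕ g(l, b, l), g(b ⊗ b ⊗ l ⊗ l, b ⊕ l ⊕ l, g(b, b, b))), b ⊕ b ⊕ b ⊗ b ⊗ g(b, b, l) ⊗ l ⊕ b ⊗ l ⊗ l ⊗ l ⊕ g(b ⊕ b ⊕ l, g(l, b, b), g(b, l, l)) ⊕ l, b ⊕ b ⊕ b ⊕ b ⊗ b ⊗ l ⊗ l ⊕ b ⊗ l ⊗ l) ⊕ l ⊕ l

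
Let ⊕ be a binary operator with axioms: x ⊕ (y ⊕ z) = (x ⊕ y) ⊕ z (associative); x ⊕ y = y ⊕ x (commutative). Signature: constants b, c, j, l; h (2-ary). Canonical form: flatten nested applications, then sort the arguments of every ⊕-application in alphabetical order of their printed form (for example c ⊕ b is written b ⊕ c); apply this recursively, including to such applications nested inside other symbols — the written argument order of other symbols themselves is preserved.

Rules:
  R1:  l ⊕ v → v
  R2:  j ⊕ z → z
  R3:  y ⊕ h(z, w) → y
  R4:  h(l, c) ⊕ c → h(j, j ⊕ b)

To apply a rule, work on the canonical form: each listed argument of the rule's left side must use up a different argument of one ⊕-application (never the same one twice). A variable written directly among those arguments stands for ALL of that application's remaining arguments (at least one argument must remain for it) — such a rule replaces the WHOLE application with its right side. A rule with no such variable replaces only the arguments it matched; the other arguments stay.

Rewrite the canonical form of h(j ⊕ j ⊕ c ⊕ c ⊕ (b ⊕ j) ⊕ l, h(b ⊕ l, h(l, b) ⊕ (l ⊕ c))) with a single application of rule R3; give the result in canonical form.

Canonical form:  h(b ⊕ c ⊕ c ⊕ j ⊕ j ⊕ j ⊕ l, h(b ⊕ l, c ⊕ h(l, b) ⊕ l))
Match R3:  consume h(l, b);  w := b, y := c ⊕ l, z := l
The extension variable absorbs all remaining arguments, so the whole application is rewritten.
New term:  h(b ⊕ c ⊕ c ⊕ j ⊕ j ⊕ j ⊕ l, h(b ⊕ l, c ⊕ l))

Answer: h(b ⊕ c ⊕ c ⊕ j ⊕ j ⊕ j ⊕ l, h(b ⊕ l, c ⊕ l))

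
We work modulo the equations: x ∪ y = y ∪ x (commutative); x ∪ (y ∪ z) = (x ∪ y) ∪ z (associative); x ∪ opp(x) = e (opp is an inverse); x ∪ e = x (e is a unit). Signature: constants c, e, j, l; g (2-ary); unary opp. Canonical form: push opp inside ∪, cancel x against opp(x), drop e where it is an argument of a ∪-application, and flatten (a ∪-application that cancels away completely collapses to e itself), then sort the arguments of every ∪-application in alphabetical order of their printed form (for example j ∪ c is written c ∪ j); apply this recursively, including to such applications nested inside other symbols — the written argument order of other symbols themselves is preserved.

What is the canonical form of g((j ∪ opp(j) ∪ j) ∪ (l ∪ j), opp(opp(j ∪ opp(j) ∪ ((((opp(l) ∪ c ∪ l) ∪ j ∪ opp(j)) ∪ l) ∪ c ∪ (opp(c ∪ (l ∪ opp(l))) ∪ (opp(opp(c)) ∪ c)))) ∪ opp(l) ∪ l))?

Answer: g(j ∪ j ∪ l, c ∪ c ∪ c ∪ l)

Derivation:
Focus inside:  opp(j ∪ opp(j) ∪ ((((opp(l) ∪ c ∪ l) ∪ j ∪ opp(j)) ∪ l) ∪ c ∪ (opp(c ∪ (l ∪ opp(l))) ∪ (opp(opp(c)) ∪ c)))) ∪ opp(l) ∪ l
Push opp inside:  distribute opp over ∪ and collapse double opp
Inverses cancel:  j cancels
Collect:  opp(l) ∪ opp(c) ∪ opp(c) ∪ opp(c)
Sort:  opp(c) ∪ opp(c) ∪ opp(c) ∪ opp(l)
Put back:  g(j ∪ j ∪ l, c ∪ c ∪ c ∪ l)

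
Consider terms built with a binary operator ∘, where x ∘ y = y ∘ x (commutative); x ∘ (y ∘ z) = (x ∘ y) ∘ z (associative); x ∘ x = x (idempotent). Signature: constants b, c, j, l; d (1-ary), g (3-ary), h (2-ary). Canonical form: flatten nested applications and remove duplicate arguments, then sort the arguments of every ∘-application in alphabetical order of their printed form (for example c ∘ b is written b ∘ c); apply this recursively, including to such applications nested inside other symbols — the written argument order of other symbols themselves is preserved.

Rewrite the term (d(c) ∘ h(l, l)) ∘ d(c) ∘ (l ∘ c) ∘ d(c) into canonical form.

Merge nested applications:  d(c) ∘ h(l, l) ∘ d(c) ∘ l ∘ c ∘ d(c)
Drop duplicates:  drop duplicate d(c), d(c)
Sort:  c ∘ d(c) ∘ h(l, l) ∘ l

Answer: c ∘ d(c) ∘ h(l, l) ∘ l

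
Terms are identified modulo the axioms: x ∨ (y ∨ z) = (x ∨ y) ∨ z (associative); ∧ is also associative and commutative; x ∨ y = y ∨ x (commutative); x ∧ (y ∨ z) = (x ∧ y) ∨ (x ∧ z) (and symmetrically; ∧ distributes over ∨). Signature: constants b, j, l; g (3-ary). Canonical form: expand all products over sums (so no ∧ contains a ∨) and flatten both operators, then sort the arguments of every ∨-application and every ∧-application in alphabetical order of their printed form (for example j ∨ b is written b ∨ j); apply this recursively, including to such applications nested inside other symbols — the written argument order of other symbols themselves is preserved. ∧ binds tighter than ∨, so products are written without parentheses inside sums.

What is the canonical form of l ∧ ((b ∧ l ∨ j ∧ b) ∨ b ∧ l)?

Answer: b ∧ j ∧ l ∨ b ∧ l ∧ l ∨ b ∧ l ∧ l

Derivation:
Expand products over sums:  b ∧ l ∧ l ∨ b ∧ j ∧ l ∨ b ∧ l ∧ l
Sort arguments:  b ∧ j ∧ l ∨ b ∧ l ∧ l ∨ b ∧ l ∧ l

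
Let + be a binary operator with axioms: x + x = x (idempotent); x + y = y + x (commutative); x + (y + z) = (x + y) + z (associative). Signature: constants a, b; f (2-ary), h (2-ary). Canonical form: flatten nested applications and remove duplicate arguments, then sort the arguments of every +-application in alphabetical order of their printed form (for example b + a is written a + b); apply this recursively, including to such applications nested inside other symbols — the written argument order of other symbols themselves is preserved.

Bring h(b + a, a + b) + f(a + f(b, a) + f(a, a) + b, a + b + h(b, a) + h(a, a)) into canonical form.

Answer: f(a + b + f(a, a) + f(b, a), a + b + h(a, a) + h(b, a)) + h(a + b, a + b)

Derivation:
Simplify inside:  h(b + a, a + b)  →  h(a + b, a + b)
Simplify inside:  f(a + f(b, a) + f(a, a) + b, a + b + h(b, a) + h(a, a))  →  f(a + b + f(a, a) + f(b, a), a + b + h(a, a) + h(b, a))
Order the arguments:  f(a + b + f(a, a) + f(b, a), a + b + h(a, a) + h(b, a)) + h(a + b, a + b)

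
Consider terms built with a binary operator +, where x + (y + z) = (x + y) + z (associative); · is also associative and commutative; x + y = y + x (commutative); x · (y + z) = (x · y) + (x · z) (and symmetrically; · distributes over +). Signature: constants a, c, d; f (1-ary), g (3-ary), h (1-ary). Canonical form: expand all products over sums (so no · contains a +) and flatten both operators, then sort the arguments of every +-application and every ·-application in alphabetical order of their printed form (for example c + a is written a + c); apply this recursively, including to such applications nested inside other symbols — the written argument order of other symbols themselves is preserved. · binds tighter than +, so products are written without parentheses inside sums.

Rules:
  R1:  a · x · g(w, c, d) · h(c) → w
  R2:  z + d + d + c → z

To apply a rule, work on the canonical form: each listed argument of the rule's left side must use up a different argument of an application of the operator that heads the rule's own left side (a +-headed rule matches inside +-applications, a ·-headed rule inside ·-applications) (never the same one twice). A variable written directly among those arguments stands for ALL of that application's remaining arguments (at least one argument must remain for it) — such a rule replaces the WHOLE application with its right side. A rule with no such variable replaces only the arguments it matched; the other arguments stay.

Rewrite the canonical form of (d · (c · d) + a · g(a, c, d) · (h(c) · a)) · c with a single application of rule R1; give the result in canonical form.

Canonical form:  a · a · c · g(a, c, d) · h(c) + c · c · d · d
R1 matches:  uses a, g(a, c, d), h(c);  w := a, x := a · c
The variable takes the whole remainder — replace the entire application.
Result:  a + c · c · d · d

Answer: a + c · c · d · d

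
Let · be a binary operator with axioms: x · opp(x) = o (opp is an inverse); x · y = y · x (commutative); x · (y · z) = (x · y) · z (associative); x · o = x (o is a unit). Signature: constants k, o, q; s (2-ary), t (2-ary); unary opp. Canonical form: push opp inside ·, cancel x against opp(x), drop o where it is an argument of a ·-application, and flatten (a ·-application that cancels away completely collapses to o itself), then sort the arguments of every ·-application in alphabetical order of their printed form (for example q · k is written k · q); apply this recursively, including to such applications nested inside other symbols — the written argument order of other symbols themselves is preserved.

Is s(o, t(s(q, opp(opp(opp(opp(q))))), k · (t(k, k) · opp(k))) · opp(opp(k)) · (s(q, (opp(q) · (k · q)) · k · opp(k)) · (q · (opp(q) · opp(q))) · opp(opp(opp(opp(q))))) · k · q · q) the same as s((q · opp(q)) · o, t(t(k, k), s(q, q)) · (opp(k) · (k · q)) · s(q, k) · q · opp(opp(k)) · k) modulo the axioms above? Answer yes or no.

Left:  s(o, t(s(q, opp(opp(opp(opp(q))))), k · (t(k, k) · opp(k))) · opp(opp(k)) · (s(q, (opp(q) · (k · q)) · k · opp(k)) · (q · (opp(q) · opp(q))) · opp(opp(opp(opp(q))))) · k · q · q)
  Descend into:  t(s(q, opp(opp(opp(opp(q))))), k · (t(k, k) · opp(k))) · opp(opp(k)) · (s(q, (opp(q) · (k · q)) · k · opp(k)) · (q · (opp(q) · opp(q))) · opp(opp(opp(opp(q))))) · k · q · q
  Push opp inside:  distribute opp over · and collapse double opp
  Combine occurrences:  t(s(q, q), t(k, k)) · k · k · s(q, k) · q · q
  Sort arguments:  k · k · q · q · s(q, k) · t(s(q, q), t(k, k))
  Reassemble:  s(o, k · k · q · q · s(q, k) · t(s(q, q), t(k, k)))
Right:  s((q · opp(q)) · o, t(t(k, k), s(q, q)) · (opp(k) · (k · q)) · s(q, k) · q · opp(opp(k)) · k)
  Work inside:  t(t(k, k), s(q, q)) · (opp(k) · (k · q)) · s(q, k) · q · opp(opp(k)) · k
  Push opp inside:  distribute opp over · and collapse double opp
  Collect terms:  t(t(k, k), s(q, q)) · k · k · q · q · s(q, k)
  Order the arguments:  k · k · q · q · s(q, k) · t(t(k, k), s(q, q))
  Put back:  s(o, k · k · q · q · s(q, k) · t(t(k, k), s(q, q)))

Answer: no — s(o, k · k · q · q · s(q, k) · t(s(q, q), t(k, k))) vs s(o, k · k · q · q · s(q, k) · t(t(k, k), s(q, q)))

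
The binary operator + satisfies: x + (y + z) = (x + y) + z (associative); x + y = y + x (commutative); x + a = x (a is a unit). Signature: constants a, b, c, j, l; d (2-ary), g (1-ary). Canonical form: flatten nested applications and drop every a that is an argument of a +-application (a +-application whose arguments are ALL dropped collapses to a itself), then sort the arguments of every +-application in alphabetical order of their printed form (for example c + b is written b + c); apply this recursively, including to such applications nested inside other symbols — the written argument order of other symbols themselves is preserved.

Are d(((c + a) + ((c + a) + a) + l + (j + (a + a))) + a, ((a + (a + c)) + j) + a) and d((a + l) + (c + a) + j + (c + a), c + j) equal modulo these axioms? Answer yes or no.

Answer: yes — both canonical forms are d(c + c + j + l, c + j)

Derivation:
Left:  d(((c + a) + ((c + a) + a) + l + (j + (a + a))) + a, ((a + (a + c)) + j) + a)
  Work inside:  ((c + a) + ((c + a) + a) + l + (j + (a + a))) + a
  Merge nested applications:  c + a + c + a + a + l + j + a + a + a
  Unit:  drop a (×6)
  Order the arguments:  c + c + j + l
  Rebuild:  d(c + c + j + l, c + j)
Right:  d((a + l) + (c + a) + j + (c + a), c + j)
  Descend into:  (a + l) + (c + a) + j + (c + a)
  Flatten:  a + l + c + a + j + c + a
  Units out:  drop a (×3)
  Sort arguments:  c + c + j + l
  Rebuild:  d(c + c + j + l, c + j)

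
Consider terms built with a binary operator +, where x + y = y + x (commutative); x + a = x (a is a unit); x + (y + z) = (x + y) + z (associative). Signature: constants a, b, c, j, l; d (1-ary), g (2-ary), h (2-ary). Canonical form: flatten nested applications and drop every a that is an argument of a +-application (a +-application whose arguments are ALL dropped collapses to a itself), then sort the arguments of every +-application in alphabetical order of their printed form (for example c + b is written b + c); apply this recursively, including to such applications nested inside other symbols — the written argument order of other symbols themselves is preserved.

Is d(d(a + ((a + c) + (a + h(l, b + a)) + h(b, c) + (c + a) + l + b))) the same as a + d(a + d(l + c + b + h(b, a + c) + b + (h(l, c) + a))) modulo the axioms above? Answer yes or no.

Left:  d(d(a + ((a + c) + (a + h(l, b + a)) + h(b, c) + (c + a) + l + b)))
  Descend into:  a + ((a + c) + (a + h(l, b + a)) + h(b, c) + (c + a) + l + b)
  Merge nested applications:  a + a + c + a + h(l, b + a) + h(b, c) + c + a + l + b
  Simplify inside:  h(l, b + a)  →  h(l, b)
  Unit:  drop a (×4)
  Order the arguments:  b + c + c + h(b, c) + h(l, b) + l
  Rebuild:  d(d(b + c + c + h(b, c) + h(l, b) + l))
Right:  a + d(a + d(l + c + b + h(b, a + c) + b + (h(l, c) + a)))
  Simplify inside:  d(a + d(l + c + b + h(b, a + c) + b + (h(l, c) + a)))  →  d(d(b + b + c + h(b, c) + h(l, c) + l))
  Drop the unit:  drop a
  Order the arguments:  d(d(b + b + c + h(b, c) + h(l, c) + l))

Answer: no — d(d(b + c + c + h(b, c) + h(l, b) + l)) vs d(d(b + b + c + h(b, c) + h(l, c) + l))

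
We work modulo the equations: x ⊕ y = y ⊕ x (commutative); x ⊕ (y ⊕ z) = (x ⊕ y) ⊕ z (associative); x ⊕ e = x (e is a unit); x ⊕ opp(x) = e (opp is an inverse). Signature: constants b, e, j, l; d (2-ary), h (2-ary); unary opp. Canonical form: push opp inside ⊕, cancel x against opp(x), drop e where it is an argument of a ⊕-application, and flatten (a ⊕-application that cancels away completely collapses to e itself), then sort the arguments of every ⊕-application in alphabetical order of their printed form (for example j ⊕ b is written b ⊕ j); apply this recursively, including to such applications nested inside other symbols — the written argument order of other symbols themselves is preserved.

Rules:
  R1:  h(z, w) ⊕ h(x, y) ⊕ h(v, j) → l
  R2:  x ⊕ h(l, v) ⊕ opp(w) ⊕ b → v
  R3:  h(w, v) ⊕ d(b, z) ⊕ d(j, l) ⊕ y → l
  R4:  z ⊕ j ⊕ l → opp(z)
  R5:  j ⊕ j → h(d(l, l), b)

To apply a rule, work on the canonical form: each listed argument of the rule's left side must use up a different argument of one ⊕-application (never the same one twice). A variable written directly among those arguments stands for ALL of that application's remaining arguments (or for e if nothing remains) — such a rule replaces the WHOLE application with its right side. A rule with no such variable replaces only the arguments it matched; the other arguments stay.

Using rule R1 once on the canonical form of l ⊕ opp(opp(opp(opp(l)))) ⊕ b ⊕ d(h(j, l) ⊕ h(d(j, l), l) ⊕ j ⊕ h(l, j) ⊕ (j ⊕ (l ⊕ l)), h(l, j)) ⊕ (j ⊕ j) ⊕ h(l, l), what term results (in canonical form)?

Answer: b ⊕ d(j ⊕ j ⊕ l ⊕ l ⊕ l, h(l, j)) ⊕ h(l, l) ⊕ j ⊕ j ⊕ l ⊕ l

Derivation:
Canonical form:  b ⊕ d(h(d(j, l), l) ⊕ h(j, l) ⊕ h(l, j) ⊕ j ⊕ j ⊕ l ⊕ l, h(l, j)) ⊕ h(l, l) ⊕ j ⊕ j ⊕ l ⊕ l
Apply R1:  consuming h(d(j, l), l), h(j, l), h(l, j);  v := l, w := l, x := j, y := l, z := d(j, l)
Result:  b ⊕ d(j ⊕ j ⊕ l ⊕ l ⊕ l, h(l, j)) ⊕ h(l, l) ⊕ j ⊕ j ⊕ l ⊕ l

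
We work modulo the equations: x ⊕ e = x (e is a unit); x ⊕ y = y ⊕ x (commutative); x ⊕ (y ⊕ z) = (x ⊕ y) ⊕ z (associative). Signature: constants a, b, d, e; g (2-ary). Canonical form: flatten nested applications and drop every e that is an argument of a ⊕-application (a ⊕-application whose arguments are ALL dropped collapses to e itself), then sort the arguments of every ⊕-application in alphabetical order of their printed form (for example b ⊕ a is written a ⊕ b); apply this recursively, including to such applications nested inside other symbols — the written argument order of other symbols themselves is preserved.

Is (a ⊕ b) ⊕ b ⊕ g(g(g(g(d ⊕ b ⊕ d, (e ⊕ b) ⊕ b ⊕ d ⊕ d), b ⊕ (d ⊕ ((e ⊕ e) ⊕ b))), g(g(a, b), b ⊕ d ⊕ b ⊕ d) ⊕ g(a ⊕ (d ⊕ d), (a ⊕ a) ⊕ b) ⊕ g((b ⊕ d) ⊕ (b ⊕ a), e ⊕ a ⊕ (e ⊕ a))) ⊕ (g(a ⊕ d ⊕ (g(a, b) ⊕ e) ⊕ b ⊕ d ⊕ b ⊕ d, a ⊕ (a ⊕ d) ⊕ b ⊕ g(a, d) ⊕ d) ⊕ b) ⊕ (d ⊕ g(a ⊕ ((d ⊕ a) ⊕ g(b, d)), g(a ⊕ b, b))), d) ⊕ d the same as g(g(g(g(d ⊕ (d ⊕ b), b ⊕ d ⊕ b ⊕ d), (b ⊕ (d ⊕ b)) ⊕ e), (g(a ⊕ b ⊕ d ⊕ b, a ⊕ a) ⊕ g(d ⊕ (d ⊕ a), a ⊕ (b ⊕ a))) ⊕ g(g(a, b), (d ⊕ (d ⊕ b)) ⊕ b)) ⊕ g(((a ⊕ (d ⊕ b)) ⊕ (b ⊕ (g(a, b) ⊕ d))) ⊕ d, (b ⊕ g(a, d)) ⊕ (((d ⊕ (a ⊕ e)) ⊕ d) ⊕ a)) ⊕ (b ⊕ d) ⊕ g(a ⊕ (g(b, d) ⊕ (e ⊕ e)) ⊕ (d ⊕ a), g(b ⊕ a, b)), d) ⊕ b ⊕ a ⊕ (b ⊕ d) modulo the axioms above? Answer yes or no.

Left:  (a ⊕ b) ⊕ b ⊕ g(g(g(g(d ⊕ b ⊕ d, (e ⊕ b) ⊕ b ⊕ d ⊕ d), b ⊕ (d ⊕ ((e ⊕ e) ⊕ b))), g(g(a, b), b ⊕ d ⊕ b ⊕ d) ⊕ g(a ⊕ (d ⊕ d), (a ⊕ a) ⊕ b) ⊕ g((b ⊕ d) ⊕ (b ⊕ a), e ⊕ a ⊕ (e ⊕ a))) ⊕ (g(a ⊕ d ⊕ (g(a, b) ⊕ e) ⊕ b ⊕ d ⊕ b ⊕ d, a ⊕ (a ⊕ d) ⊕ b ⊕ g(a, d) ⊕ d) ⊕ b) ⊕ (d ⊕ g(a ⊕ ((d ⊕ a) ⊕ g(b, d)), g(a ⊕ b, b))), d) ⊕ d
  Un-nest:  a ⊕ b ⊕ b ⊕ g(g(g(g(d ⊕ b ⊕ d, (e ⊕ b) ⊕ b ⊕ d ⊕ d), b ⊕ (d ⊕ ((e ⊕ e) ⊕ b))), g(g(a, b), b ⊕ d ⊕ b ⊕ d) ⊕ g(a ⊕ (d ⊕ d), (a ⊕ a) ⊕ b) ⊕ g((b ⊕ d) ⊕ (b ⊕ a), e ⊕ a ⊕ (e ⊕ a))) ⊕ (g(a ⊕ d ⊕ (g(a, b) ⊕ e) ⊕ b ⊕ d ⊕ b ⊕ d, a ⊕ (a ⊕ d) ⊕ b ⊕ g(a, d) ⊕ d) ⊕ b) ⊕ (d ⊕ g(a ⊕ ((d ⊕ a) ⊕ g(b, d)), g(a ⊕ b, b))), d) ⊕ d
  Inside:  g(g(g(g(d ⊕ b ⊕ d, (e ⊕ b) ⊕ b ⊕ d ⊕ d), b ⊕ (d ⊕ ((e ⊕ e) ⊕ b))), g(g(a, b), b ⊕ d ⊕ b ⊕ d) ⊕ g(a ⊕ (d ⊕ d), (a ⊕ a) ⊕ b) ⊕ g((b ⊕ d) ⊕ (b ⊕ a), e ⊕ a ⊕ (e ⊕ a))) ⊕ (g(a ⊕ d ⊕ (g(a, b) ⊕ e) ⊕ b ⊕ d ⊕ b ⊕ d, a ⊕ (a ⊕ d) ⊕ b ⊕ g(a, d) ⊕ d) ⊕ b) ⊕ (d ⊕ g(a ⊕ ((d ⊕ a) ⊕ g(b, d)), g(a ⊕ b, b))), d)  →  g(b ⊕ d ⊕ g(a ⊕ a ⊕ d ⊕ g(b, d), g(a ⊕ b, b)) ⊕ g(a ⊕ b ⊕ b ⊕ d ⊕ d ⊕ d ⊕ g(a, b), a ⊕ a ⊕ b ⊕ d ⊕ d ⊕ g(a, d)) ⊕ g(g(g(b ⊕ d ⊕ d, b ⊕ b ⊕ d ⊕ d), b ⊕ b ⊕ d), g(a ⊕ b ⊕ b ⊕ d, a ⊕ a) ⊕ g(a ⊕ d ⊕ d, a ⊕ a ⊕ b) ⊕ g(g(a, b), b ⊕ b ⊕ d ⊕ d)), d)
  Sort:  a ⊕ b ⊕ b ⊕ d ⊕ g(b ⊕ d ⊕ g(a ⊕ a ⊕ d ⊕ g(b, d), g(a ⊕ b, b)) ⊕ g(a ⊕ b ⊕ b ⊕ d ⊕ d ⊕ d ⊕ g(a, b), a ⊕ a ⊕ b ⊕ d ⊕ d ⊕ g(a, d)) ⊕ g(g(g(b ⊕ d ⊕ d, b ⊕ b ⊕ d ⊕ d), b ⊕ b ⊕ d), g(a ⊕ b ⊕ b ⊕ d, a ⊕ a) ⊕ g(a ⊕ d ⊕ d, a ⊕ a ⊕ b) ⊕ g(g(a, b), b ⊕ b ⊕ d ⊕ d)), d)
Right:  g(g(g(g(d ⊕ (d ⊕ b), b ⊕ d ⊕ b ⊕ d), (b ⊕ (d ⊕ b)) ⊕ e), (g(a ⊕ b ⊕ d ⊕ b, a ⊕ a) ⊕ g(d ⊕ (d ⊕ a), a ⊕ (b ⊕ a))) ⊕ g(g(a, b), (d ⊕ (d ⊕ b)) ⊕ b)) ⊕ g(((a ⊕ (d ⊕ b)) ⊕ (b ⊕ (g(a, b) ⊕ d))) ⊕ d, (b ⊕ g(a, d)) ⊕ (((d ⊕ (a ⊕ e)) ⊕ d) ⊕ a)) ⊕ (b ⊕ d) ⊕ g(a ⊕ (g(b, d) ⊕ (e ⊕ e)) ⊕ (d ⊕ a), g(b ⊕ a, b)), d) ⊕ b ⊕ a ⊕ (b ⊕ d)
  Merge nested applications:  g(g(g(g(d ⊕ (d ⊕ b), b ⊕ d ⊕ b ⊕ d), (b ⊕ (d ⊕ b)) ⊕ e), (g(a ⊕ b ⊕ d ⊕ b, a ⊕ a) ⊕ g(d ⊕ (d ⊕ a), a ⊕ (b ⊕ a))) ⊕ g(g(a, b), (d ⊕ (d ⊕ b)) ⊕ b)) ⊕ g(((a ⊕ (d ⊕ b)) ⊕ (b ⊕ (g(a, b) ⊕ d))) ⊕ d, (b ⊕ g(a, d)) ⊕ (((d ⊕ (a ⊕ e)) ⊕ d) ⊕ a)) ⊕ (b ⊕ d) ⊕ g(a ⊕ (g(b, d) ⊕ (e ⊕ e)) ⊕ (d ⊕ a), g(b ⊕ a, b)), d) ⊕ b ⊕ a ⊕ b ⊕ d
  Inside:  g(g(g(g(d ⊕ (d ⊕ b), b ⊕ d ⊕ b ⊕ d), (b ⊕ (d ⊕ b)) ⊕ e), (g(a ⊕ b ⊕ d ⊕ b, a ⊕ a) ⊕ g(d ⊕ (d ⊕ a), a ⊕ (b ⊕ a))) ⊕ g(g(a, b), (d ⊕ (d ⊕ b)) ⊕ b)) ⊕ g(((a ⊕ (d ⊕ b)) ⊕ (b ⊕ (g(a, b) ⊕ d))) ⊕ d, (b ⊕ g(a, d)) ⊕ (((d ⊕ (a ⊕ e)) ⊕ d) ⊕ a)) ⊕ (b ⊕ d) ⊕ g(a ⊕ (g(b, d) ⊕ (e ⊕ e)) ⊕ (d ⊕ a), g(b ⊕ a, b)), d)  →  g(b ⊕ d ⊕ g(a ⊕ a ⊕ d ⊕ g(b, d), g(a ⊕ b, b)) ⊕ g(a ⊕ b ⊕ b ⊕ d ⊕ d ⊕ d ⊕ g(a, b), a ⊕ a ⊕ b ⊕ d ⊕ d ⊕ g(a, d)) ⊕ g(g(g(b ⊕ d ⊕ d, b ⊕ b ⊕ d ⊕ d), b ⊕ b ⊕ d), g(a ⊕ b ⊕ b ⊕ d, a ⊕ a) ⊕ g(a ⊕ d ⊕ d, a ⊕ a ⊕ b) ⊕ g(g(a, b), b ⊕ b ⊕ d ⊕ d)), d)
  Order the arguments:  a ⊕ b ⊕ b ⊕ d ⊕ g(b ⊕ d ⊕ g(a ⊕ a ⊕ d ⊕ g(b, d), g(a ⊕ b, b)) ⊕ g(a ⊕ b ⊕ b ⊕ d ⊕ d ⊕ d ⊕ g(a, b), a ⊕ a ⊕ b ⊕ d ⊕ d ⊕ g(a, d)) ⊕ g(g(g(b ⊕ d ⊕ d, b ⊕ b ⊕ d ⊕ d), b ⊕ b ⊕ d), g(a ⊕ b ⊕ b ⊕ d, a ⊕ a) ⊕ g(a ⊕ d ⊕ d, a ⊕ a ⊕ b) ⊕ g(g(a, b), b ⊕ b ⊕ d ⊕ d)), d)

Answer: yes — both canonical forms are a ⊕ b ⊕ b ⊕ d ⊕ g(b ⊕ d ⊕ g(a ⊕ a ⊕ d ⊕ g(b, d), g(a ⊕ b, b)) ⊕ g(a ⊕ b ⊕ b ⊕ d ⊕ d ⊕ d ⊕ g(a, b), a ⊕ a ⊕ b ⊕ d ⊕ d ⊕ g(a, d)) ⊕ g(g(g(b ⊕ d ⊕ d, b ⊕ b ⊕ d ⊕ d), b ⊕ b ⊕ d), g(a ⊕ b ⊕ b ⊕ d, a ⊕ a) ⊕ g(a ⊕ d ⊕ d, a ⊕ a ⊕ b) ⊕ g(g(a, b), b ⊕ b ⊕ d ⊕ d)), d)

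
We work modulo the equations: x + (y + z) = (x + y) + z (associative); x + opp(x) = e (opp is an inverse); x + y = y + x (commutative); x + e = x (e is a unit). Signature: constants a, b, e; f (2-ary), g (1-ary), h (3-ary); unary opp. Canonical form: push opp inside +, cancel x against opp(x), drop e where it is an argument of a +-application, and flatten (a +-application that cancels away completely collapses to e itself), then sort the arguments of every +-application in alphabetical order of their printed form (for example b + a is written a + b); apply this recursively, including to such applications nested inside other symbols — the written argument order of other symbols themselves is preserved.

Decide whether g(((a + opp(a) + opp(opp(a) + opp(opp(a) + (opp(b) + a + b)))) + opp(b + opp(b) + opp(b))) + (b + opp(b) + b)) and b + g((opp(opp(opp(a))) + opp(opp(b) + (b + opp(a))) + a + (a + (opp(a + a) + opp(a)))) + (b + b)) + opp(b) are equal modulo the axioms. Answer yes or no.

Answer: no — g(a + b + b) vs g(b + b + opp(a))

Derivation:
Left:  g(((a + opp(a) + opp(opp(a) + opp(opp(a) + (opp(b) + a + b)))) + opp(b + opp(b) + opp(b))) + (b + opp(b) + b))
  Descend into:  ((a + opp(a) + opp(opp(a) + opp(opp(a) + (opp(b) + a + b)))) + opp(b + opp(b) + opp(b))) + (b + opp(b) + b)
  Push opp inside:  distribute opp over + and collapse double opp
  Combine occurrences:  a + b + b
  Rebuild:  g(a + b + b)
Right:  b + g((opp(opp(opp(a))) + opp(opp(b) + (b + opp(a))) + a + (a + (opp(a + a) + opp(a)))) + (b + b)) + opp(b)
  Push opp inside:  distribute opp over + and collapse double opp
  Inverses cancel:  b cancels
  Collect terms:  g(b + b + opp(a))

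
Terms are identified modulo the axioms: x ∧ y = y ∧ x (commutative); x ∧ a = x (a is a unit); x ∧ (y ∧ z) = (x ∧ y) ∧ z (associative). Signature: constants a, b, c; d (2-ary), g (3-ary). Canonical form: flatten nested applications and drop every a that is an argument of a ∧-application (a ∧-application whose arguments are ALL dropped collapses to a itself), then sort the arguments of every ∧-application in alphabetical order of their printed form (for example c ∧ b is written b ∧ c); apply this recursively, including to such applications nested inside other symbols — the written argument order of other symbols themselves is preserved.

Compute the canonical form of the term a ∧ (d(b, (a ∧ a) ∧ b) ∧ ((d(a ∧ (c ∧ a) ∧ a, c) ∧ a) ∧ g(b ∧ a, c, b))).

Answer: d(b, b) ∧ d(c, c) ∧ g(b, c, b)

Derivation:
Flatten:  a ∧ d(b, (a ∧ a) ∧ b) ∧ d(a ∧ (c ∧ a) ∧ a, c) ∧ a ∧ g(b ∧ a, c, b)
Inside:  d(b, (a ∧ a) ∧ b)  →  d(b, b)
Canonicalize subterm:  d(a ∧ (c ∧ a) ∧ a, c)  →  d(c, c)
Inside:  g(b ∧ a, c, b)  →  g(b, c, b)
Unit:  drop a (×2)
Sort:  d(b, b) ∧ d(c, c) ∧ g(b, c, b)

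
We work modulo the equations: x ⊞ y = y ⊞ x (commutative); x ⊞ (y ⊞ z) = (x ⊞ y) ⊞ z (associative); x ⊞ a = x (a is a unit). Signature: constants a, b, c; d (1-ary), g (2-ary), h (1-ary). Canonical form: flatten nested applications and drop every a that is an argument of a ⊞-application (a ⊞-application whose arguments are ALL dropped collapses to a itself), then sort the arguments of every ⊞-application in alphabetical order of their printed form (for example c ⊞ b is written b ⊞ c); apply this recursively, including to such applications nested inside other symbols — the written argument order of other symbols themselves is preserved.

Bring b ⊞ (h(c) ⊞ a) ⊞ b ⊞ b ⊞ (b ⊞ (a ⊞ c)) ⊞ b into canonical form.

Un-nest:  b ⊞ h(c) ⊞ a ⊞ b ⊞ b ⊞ b ⊞ a ⊞ c ⊞ b
Drop the unit:  drop a (×2)
Order the arguments:  b ⊞ b ⊞ b ⊞ b ⊞ b ⊞ c ⊞ h(c)

Answer: b ⊞ b ⊞ b ⊞ b ⊞ b ⊞ c ⊞ h(c)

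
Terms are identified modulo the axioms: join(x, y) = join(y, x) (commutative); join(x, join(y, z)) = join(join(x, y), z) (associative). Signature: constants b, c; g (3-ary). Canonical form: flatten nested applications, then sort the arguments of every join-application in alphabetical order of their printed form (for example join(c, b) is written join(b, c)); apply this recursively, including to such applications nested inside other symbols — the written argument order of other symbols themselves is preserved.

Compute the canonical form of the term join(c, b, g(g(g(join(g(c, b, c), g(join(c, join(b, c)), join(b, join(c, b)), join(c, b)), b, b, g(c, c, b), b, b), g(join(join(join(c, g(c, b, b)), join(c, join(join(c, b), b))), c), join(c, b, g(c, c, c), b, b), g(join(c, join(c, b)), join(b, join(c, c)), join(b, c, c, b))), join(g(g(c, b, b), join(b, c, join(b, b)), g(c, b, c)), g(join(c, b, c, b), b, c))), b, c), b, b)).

Answer: join(b, c, g(g(g(join(b, b, b, b, g(c, b, c), g(c, c, b), g(join(b, c, c), join(b, b, c), join(b, c))), g(join(b, b, c, c, c, c, g(c, b, b)), join(b, b, b, c, g(c, c, c)), g(join(b, c, c), join(b, c, c), join(b, b, c, c))), join(g(g(c, b, b), join(b, b, b, c), g(c, b, c)), g(join(b, b, c, c), b, c))), b, c), b, b))

Derivation:
Simplify inside:  g(g(g(join(g(c, b, c), g(join(c, join(b, c)), join(b, join(c, b)), join(c, b)), b, b, g(c, c, b), b, b), g(join(join(join(c, g(c, b, b)), join(c, join(join(c, b), b))), c), join(c, b, g(c, c, c), b, b), g(join(c, join(c, b)), join(b, join(c, c)), join(b, c, c, b))), join(g(g(c, b, b), join(b, c, join(b, b)), g(c, b, c)), g(join(c, b, c, b), b, c))), b, c), b, b)  →  g(g(g(join(b, b, b, b, g(c, b, c), g(c, c, b), g(join(b, c, c), join(b, b, c), join(b, c))), g(join(b, b, c, c, c, c, g(c, b, b)), join(b, b, b, c, g(c, c, c)), g(join(b, c, c), join(b, c, c), join(b, b, c, c))), join(g(g(c, b, b), join(b, b, b, c), g(c, b, c)), g(join(b, b, c, c), b, c))), b, c), b, b)
Sort:  join(b, c, g(g(g(join(b, b, b, b, g(c, b, c), g(c, c, b), g(join(b, c, c), join(b, b, c), join(b, c))), g(join(b, b, c, c, c, c, g(c, b, b)), join(b, b, b, c, g(c, c, c)), g(join(b, c, c), join(b, c, c), join(b, b, c, c))), join(g(g(c, b, b), join(b, b, b, c), g(c, b, c)), g(join(b, b, c, c), b, c))), b, c), b, b))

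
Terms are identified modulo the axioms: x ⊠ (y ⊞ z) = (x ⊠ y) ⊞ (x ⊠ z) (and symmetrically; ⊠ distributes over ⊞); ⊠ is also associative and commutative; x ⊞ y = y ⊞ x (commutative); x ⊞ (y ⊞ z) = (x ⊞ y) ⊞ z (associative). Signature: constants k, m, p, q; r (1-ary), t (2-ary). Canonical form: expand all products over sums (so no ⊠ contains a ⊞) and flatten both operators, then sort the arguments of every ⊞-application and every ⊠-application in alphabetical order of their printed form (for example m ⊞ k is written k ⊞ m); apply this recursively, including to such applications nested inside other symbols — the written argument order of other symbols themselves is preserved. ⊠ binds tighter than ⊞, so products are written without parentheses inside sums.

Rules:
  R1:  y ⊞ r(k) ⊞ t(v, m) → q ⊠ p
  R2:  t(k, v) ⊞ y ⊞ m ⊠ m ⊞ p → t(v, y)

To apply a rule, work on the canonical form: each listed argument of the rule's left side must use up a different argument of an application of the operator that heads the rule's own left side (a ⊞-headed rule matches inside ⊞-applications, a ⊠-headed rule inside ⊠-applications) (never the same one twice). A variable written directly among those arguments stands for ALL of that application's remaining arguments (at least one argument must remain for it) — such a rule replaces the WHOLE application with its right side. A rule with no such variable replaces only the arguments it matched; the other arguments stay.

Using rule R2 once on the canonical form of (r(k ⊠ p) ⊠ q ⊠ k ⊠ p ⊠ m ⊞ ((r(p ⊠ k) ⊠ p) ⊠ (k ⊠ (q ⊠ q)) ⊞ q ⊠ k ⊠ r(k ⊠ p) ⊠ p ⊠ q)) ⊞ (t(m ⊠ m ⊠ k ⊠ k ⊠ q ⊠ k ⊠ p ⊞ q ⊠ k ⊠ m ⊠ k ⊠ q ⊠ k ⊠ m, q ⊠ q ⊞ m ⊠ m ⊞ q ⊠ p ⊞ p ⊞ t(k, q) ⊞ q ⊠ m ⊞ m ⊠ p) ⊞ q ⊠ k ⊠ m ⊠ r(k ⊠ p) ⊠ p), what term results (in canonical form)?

Answer: k ⊠ m ⊠ p ⊠ q ⊠ r(k ⊠ p) ⊞ k ⊠ m ⊠ p ⊠ q ⊠ r(k ⊠ p) ⊞ k ⊠ p ⊠ q ⊠ q ⊠ r(k ⊠ p) ⊞ k ⊠ p ⊠ q ⊠ q ⊠ r(k ⊠ p) ⊞ t(k ⊠ k ⊠ k ⊠ m ⊠ m ⊠ p ⊠ q ⊞ k ⊠ k ⊠ k ⊠ m ⊠ m ⊠ q ⊠ q, t(q, m ⊠ p ⊞ m ⊠ q ⊞ p ⊠ q ⊞ q ⊠ q))

Derivation:
Canonical form:  k ⊠ m ⊠ p ⊠ q ⊠ r(k ⊠ p) ⊞ k ⊠ m ⊠ p ⊠ q ⊠ r(k ⊠ p) ⊞ k ⊠ p ⊠ q ⊠ q ⊠ r(k ⊠ p) ⊞ k ⊠ p ⊠ q ⊠ q ⊠ r(k ⊠ p) ⊞ t(k ⊠ k ⊠ k ⊠ m ⊠ m ⊠ p ⊠ q ⊞ k ⊠ k ⊠ k ⊠ m ⊠ m ⊠ q ⊠ q, m ⊠ m ⊞ m ⊠ p ⊞ m ⊠ q ⊞ p ⊞ p ⊠ q ⊞ q ⊠ q ⊞ t(k, q))
R2 matches:  uses m ⊠ m, p, t(k, q);  v := q, y := m ⊠ p ⊞ m ⊠ q ⊞ p ⊠ q ⊞ q ⊠ q
The variable takes the whole remainder — replace the entire application.
New term:  k ⊠ m ⊠ p ⊠ q ⊠ r(k ⊠ p) ⊞ k ⊠ m ⊠ p ⊠ q ⊠ r(k ⊠ p) ⊞ k ⊠ p ⊠ q ⊠ q ⊠ r(k ⊠ p) ⊞ k ⊠ p ⊠ q ⊠ q ⊠ r(k ⊠ p) ⊞ t(k ⊠ k ⊠ k ⊠ m ⊠ m ⊠ p ⊠ q ⊞ k ⊠ k ⊠ k ⊠ m ⊠ m ⊠ q ⊠ q, t(q, m ⊠ p ⊞ m ⊠ q ⊞ p ⊠ q ⊞ q ⊠ q))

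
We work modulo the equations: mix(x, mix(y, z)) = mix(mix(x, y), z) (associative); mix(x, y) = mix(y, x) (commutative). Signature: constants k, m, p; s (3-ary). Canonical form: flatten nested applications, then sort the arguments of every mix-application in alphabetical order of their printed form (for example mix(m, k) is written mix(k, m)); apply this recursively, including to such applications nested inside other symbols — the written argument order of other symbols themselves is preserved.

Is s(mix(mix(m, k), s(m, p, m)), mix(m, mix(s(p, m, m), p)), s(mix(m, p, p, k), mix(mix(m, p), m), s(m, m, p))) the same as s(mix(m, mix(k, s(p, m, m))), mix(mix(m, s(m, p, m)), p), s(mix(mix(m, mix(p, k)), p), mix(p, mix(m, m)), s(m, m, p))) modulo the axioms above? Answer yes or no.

Answer: no — s(mix(k, m, s(m, p, m)), mix(m, p, s(p, m, m)), s(mix(k, m, p, p), mix(m, m, p), s(m, m, p))) vs s(mix(k, m, s(p, m, m)), mix(m, p, s(m, p, m)), s(mix(k, m, p, p), mix(m, m, p), s(m, m, p)))

Derivation:
Left:  s(mix(mix(m, k), s(m, p, m)), mix(m, mix(s(p, m, m), p)), s(mix(m, p, p, k), mix(mix(m, p), m), s(m, m, p)))
  Work inside:  mix(m, mix(s(p, m, m), p))
  Un-nest:  mix(m, s(p, m, m), p)
  Sort:  mix(m, p, s(p, m, m))
  Put back:  s(mix(k, m, s(m, p, m)), mix(m, p, s(p, m, m)), s(mix(k, m, p, p), mix(m, m, p), s(m, m, p)))
Right:  s(mix(m, mix(k, s(p, m, m))), mix(mix(m, s(m, p, m)), p), s(mix(mix(m, mix(p, k)), p), mix(p, mix(m, m)), s(m, m, p)))
  Descend into:  mix(mix(m, s(m, p, m)), p)
  Merge nested applications:  mix(m, s(m, p, m), p)
  Sort:  mix(m, p, s(m, p, m))
  Rebuild:  s(mix(k, m, s(p, m, m)), mix(m, p, s(m, p, m)), s(mix(k, m, p, p), mix(m, m, p), s(m, m, p)))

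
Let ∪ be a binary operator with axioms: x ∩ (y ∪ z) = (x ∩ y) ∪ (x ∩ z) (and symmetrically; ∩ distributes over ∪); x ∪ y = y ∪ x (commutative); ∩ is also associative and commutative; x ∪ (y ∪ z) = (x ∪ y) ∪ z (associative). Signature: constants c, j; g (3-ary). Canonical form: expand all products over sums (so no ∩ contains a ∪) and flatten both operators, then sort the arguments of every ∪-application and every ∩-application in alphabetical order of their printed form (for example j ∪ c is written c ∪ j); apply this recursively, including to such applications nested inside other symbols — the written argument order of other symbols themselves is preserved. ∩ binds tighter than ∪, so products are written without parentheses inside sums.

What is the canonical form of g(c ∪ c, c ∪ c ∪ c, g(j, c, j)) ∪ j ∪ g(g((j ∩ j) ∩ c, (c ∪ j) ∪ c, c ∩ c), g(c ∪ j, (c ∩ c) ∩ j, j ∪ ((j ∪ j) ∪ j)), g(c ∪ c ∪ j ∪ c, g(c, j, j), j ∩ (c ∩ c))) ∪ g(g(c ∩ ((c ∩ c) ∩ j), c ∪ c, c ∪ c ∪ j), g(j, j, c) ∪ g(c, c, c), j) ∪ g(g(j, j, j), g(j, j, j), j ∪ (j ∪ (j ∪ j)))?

Answer: g(c ∪ c, c ∪ c ∪ c, g(j, c, j)) ∪ g(g(c ∩ c ∩ c ∩ j, c ∪ c, c ∪ c ∪ j), g(c, c, c) ∪ g(j, j, c), j) ∪ g(g(c ∩ j ∩ j, c ∪ c ∪ j, c ∩ c), g(c ∪ j, c ∩ c ∩ j, j ∪ j ∪ j ∪ j), g(c ∪ c ∪ c ∪ j, g(c, j, j), c ∩ c ∩ j)) ∪ g(g(j, j, j), g(j, j, j), j ∪ j ∪ j ∪ j) ∪ j

Derivation:
Un-nest:  g(c ∪ c, c ∪ c ∪ c, g(j, c, j)) ∪ j ∪ g(g(c ∩ j ∩ j, c ∪ c ∪ j, c ∩ c), g(c ∪ j, c ∩ c ∩ j, j ∪ j ∪ j ∪ j), g(c ∪ c ∪ c ∪ j, g(c, j, j), c ∩ c ∩ j)) ∪ g(g(c ∩ c ∩ c ∩ j, c ∪ c, c ∪ c ∪ j), g(c, c, c) ∪ g(j, j, c), j) ∪ g(g(j, j, j), g(j, j, j), j ∪ j ∪ j ∪ j)
Sort:  g(c ∪ c, c ∪ c ∪ c, g(j, c, j)) ∪ g(g(c ∩ c ∩ c ∩ j, c ∪ c, c ∪ c ∪ j), g(c, c, c) ∪ g(j, j, c), j) ∪ g(g(c ∩ j ∩ j, c ∪ c ∪ j, c ∩ c), g(c ∪ j, c ∩ c ∩ j, j ∪ j ∪ j ∪ j), g(c ∪ c ∪ c ∪ j, g(c, j, j), c ∩ c ∩ j)) ∪ g(g(j, j, j), g(j, j, j), j ∪ j ∪ j ∪ j) ∪ j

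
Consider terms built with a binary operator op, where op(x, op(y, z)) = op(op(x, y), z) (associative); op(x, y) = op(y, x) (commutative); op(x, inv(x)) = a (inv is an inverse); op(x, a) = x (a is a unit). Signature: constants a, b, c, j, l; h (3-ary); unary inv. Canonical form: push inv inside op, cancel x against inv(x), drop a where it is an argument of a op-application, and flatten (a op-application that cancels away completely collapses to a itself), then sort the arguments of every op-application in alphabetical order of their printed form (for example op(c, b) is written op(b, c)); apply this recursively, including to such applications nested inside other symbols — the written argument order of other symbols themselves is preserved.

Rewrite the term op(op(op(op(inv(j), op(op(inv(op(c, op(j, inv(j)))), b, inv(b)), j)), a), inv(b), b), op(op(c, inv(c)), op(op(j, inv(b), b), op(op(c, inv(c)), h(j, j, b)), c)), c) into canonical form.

Answer: op(c, h(j, j, b), j)

Derivation:
Push inv inside:  distribute inv over op and collapse double inv
Inverses cancel:  b cancels
Collect:  op(j, c, h(j, j, b))
Sort:  op(c, h(j, j, b), j)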